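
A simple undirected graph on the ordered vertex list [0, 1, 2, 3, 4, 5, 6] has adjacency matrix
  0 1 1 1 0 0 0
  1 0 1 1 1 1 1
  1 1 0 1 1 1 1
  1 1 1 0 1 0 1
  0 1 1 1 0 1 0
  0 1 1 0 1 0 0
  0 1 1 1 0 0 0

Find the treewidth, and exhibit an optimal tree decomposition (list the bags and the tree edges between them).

Each bag holds 4 vertices, so the decomposition has width 3, which upper-bounds the treewidth. Conversely, {0, 1, 2, 3} is a clique of size 4, and the vertices of any clique must share a bag in every tree decomposition; so some bag has ≥ 4 vertices and tw(G) ≥ 3. Hence tw(G) = 3 exactly.

Treewidth 3.
One optimal decomposition is:
Bags: B1 = {1, 2, 3, 4}  B2 = {1, 2, 3, 6}  B3 = {0, 1, 2, 3}  B4 = {1, 2, 4, 5}
Tree: B1–B2, B1–B3, B1–B4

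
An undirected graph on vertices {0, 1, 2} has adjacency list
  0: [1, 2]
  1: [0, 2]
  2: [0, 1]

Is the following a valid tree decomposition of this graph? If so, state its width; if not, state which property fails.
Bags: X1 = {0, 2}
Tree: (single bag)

A tree decomposition must satisfy three properties: every vertex lies in some bag; for every edge, both endpoints lie together in some bag; and for every vertex, the bags containing it form a connected subtree. Here vertex 1 appears in no bag, so the decomposition is invalid.

No — vertex 1 appears in no bag.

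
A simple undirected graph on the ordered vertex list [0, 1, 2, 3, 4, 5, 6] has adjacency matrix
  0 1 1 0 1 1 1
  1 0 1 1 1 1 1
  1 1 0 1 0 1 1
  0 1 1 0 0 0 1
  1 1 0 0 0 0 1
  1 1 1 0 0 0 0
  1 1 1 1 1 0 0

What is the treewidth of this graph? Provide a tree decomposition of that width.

Treewidth 3.
One such decomposition:
Bags: B1 = {0, 1, 2, 6}  B2 = {1, 2, 3, 6}  B3 = {0, 1, 2, 5}  B4 = {0, 1, 4, 6}
Tree: B1–B2, B1–B3, B1–B4

Each bag holds 4 vertices, so the decomposition has width 3, which upper-bounds the treewidth. On the other hand G contains the 4-clique {0, 1, 2, 5}. A clique must lie in a single bag of any decomposition, so no decomposition can have width below 3. The upper and lower bounds meet at 3, so that is the treewidth.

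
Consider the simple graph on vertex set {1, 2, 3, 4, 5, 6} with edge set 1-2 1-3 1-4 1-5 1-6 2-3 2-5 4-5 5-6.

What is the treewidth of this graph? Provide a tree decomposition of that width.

Treewidth 2.
Bags: B1 = {1, 5, 6}  B2 = {1, 4, 5}  B3 = {1, 2, 5}  B4 = {1, 2, 3}
Tree: B1–B2, B2–B3, B3–B4

Each bag holds 3 vertices, so the decomposition has width 2, which upper-bounds the treewidth. For the lower bound, the 3 vertices {1, 2, 3} are pairwise adjacent, and any tree decomposition puts a clique entirely inside one bag — forcing width ≥ 2. Hence tw(G) = 2 exactly.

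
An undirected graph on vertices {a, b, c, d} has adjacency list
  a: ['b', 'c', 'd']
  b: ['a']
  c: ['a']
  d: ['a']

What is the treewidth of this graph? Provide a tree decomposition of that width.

Every bag has size at most 2, so the width is 2 − 1 = 1 and tw(G) ≤ 1. G has an edge, so its treewidth is at least 1. Therefore the treewidth is 1.

Treewidth 1.
One such decomposition:
Bags: B1 = {a, d}  B2 = {a, c}  B3 = {a, b}
Tree: B1–B2, B1–B3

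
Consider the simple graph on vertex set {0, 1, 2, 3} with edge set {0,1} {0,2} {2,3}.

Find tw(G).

A width-1 tree decomposition is:
Bags: B1 = {0, 1}  B2 = {0, 2}  B3 = {2, 3}
Tree: B1–B2, B2–B3
Each bag holds 2 vertices, so the decomposition has width 1, which upper-bounds the treewidth. Any graph with an edge has treewidth ≥ 1, and G has the edge 1–0. The upper and lower bounds meet at 1, so that is the treewidth.

1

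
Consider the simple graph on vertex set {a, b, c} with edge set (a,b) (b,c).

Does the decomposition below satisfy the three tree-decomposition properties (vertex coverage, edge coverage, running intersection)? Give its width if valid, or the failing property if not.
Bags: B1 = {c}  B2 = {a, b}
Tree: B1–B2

A tree decomposition must satisfy three properties: every vertex lies in some bag; for every edge, both endpoints lie together in some bag; and for every vertex, the bags containing it form a connected subtree. Here edge (b,c) lies in no bag, so the decomposition is invalid.

No — edge (b,c) lies in no bag.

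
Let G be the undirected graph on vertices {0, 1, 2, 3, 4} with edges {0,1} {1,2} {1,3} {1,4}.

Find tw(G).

A width-1 tree decomposition is:
Bags: B1 = {1, 2}  B2 = {1, 3}  B3 = {1, 4}  B4 = {0, 1}
Tree: B1–B2, B1–B3, B1–B4
Every bag has size at most 2, so the width is 2 − 1 = 1 and tw(G) ≤ 1. G has an edge, so its treewidth is at least 1. Combining the bounds, tw(G) = 1.

1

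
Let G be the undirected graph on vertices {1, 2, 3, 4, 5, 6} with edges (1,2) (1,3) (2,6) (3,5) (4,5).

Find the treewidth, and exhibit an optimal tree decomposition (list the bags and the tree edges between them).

Each bag holds 2 vertices, so the decomposition has width 1, which upper-bounds the treewidth. G has an edge, so its treewidth is at least 1. The upper and lower bounds meet at 1, so that is the treewidth.

Treewidth 1.
One such decomposition:
Bags: B1 = {2, 6}  B2 = {1, 2}  B3 = {1, 3}  B4 = {3, 5}  B5 = {4, 5}
Tree: B1–B2, B2–B3, B3–B4, B4–B5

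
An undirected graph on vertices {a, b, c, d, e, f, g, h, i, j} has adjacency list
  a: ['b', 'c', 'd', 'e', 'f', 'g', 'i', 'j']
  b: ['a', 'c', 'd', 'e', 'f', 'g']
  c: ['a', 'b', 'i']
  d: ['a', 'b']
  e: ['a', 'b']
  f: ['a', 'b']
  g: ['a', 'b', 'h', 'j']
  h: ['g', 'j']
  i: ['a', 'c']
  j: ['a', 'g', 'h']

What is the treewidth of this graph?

2

A width-2 tree decomposition is:
Bags: B1 = {a, b, d}  B2 = {a, b, c}  B3 = {a, b, g}  B4 = {a, b, f}  B5 = {a, g, j}  B6 = {a, c, i}  B7 = {g, h, j}  B8 = {a, b, e}
Tree: B1–B2, B2–B3, B3–B4, B3–B5, B2–B6, B5–B7, B2–B8
Every bag has size at most 3, so the width is 3 − 1 = 2 and tw(G) ≤ 2. On the other hand G contains the 3-clique {g, h, j}. A clique must lie in a single bag of any decomposition, so no decomposition can have width below 2. Therefore the treewidth is 2.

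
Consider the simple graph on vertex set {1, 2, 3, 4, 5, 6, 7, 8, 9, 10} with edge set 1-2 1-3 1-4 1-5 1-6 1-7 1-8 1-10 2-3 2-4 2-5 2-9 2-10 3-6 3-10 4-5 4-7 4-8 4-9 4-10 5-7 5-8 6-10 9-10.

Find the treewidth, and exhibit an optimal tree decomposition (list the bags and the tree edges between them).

Each bag holds 4 vertices, so the decomposition has width 3, which upper-bounds the treewidth. For the lower bound, the 4 vertices {1, 2, 3, 10} are pairwise adjacent, and any tree decomposition puts a clique entirely inside one bag — forcing width ≥ 3. Combining the bounds, tw(G) = 3.

Treewidth 3.
Bags: B1 = {2, 4, 9, 10}  B2 = {1, 2, 4, 10}  B3 = {1, 2, 4, 5}  B4 = {1, 2, 3, 10}  B5 = {1, 4, 5, 8}  B6 = {1, 4, 5, 7}  B7 = {1, 3, 6, 10}
Tree: B1–B2, B2–B3, B2–B4, B3–B5, B5–B6, B4–B7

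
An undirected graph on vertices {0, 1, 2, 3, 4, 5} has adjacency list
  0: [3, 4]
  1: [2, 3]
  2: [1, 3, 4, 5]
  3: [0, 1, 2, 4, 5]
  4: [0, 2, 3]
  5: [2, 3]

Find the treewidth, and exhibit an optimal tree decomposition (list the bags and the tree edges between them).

Treewidth 2.
Bags: B1 = {2, 3, 5}  B2 = {2, 3, 4}  B3 = {0, 3, 4}  B4 = {1, 2, 3}
Tree: B1–B2, B2–B3, B2–B4

The largest bag has 3 vertices, giving width 2; this decomposition certifies tw(G) ≤ 2. On the other hand G contains the 3-clique {0, 3, 4}. A clique must lie in a single bag of any decomposition, so no decomposition can have width below 2. The upper and lower bounds meet at 2, so that is the treewidth.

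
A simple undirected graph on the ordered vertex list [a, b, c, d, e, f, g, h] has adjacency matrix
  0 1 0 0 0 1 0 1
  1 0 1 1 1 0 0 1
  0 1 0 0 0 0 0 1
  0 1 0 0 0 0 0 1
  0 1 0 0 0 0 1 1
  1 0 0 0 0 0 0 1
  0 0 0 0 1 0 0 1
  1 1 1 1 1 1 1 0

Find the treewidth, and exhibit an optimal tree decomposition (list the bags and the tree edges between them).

Treewidth 2.
One optimal decomposition is:
Bags: B1 = {a, b, h}  B2 = {a, f, h}  B3 = {b, c, h}  B4 = {b, d, h}  B5 = {b, e, h}  B6 = {e, g, h}
Tree: B1–B2, B1–B3, B1–B4, B3–B5, B5–B6

Each bag holds 3 vertices, so the decomposition has width 2, which upper-bounds the treewidth. On the other hand G contains the 3-clique {e, g, h}. A clique must lie in a single bag of any decomposition, so no decomposition can have width below 2. The upper and lower bounds meet at 2, so that is the treewidth.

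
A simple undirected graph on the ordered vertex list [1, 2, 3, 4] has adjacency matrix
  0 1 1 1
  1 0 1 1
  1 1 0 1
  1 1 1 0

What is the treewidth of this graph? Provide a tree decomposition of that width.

A single bag containing all 4 vertices is trivially a valid decomposition of width 3. On the other hand G contains the 4-clique {1, 2, 3, 4}. A clique must lie in a single bag of any decomposition, so no decomposition can have width below 3. Combining the bounds, tw(G) = 3.

Treewidth 3.
One optimal decomposition is:
Bags: B1 = {1, 2, 3, 4}
Tree: (single bag)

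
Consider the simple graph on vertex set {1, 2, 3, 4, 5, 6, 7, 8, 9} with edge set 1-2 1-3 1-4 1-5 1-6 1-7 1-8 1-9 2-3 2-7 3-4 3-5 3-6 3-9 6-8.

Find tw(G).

A width-2 tree decomposition is:
Bags: B1 = {1, 3, 9}  B2 = {1, 3, 5}  B3 = {1, 3, 4}  B4 = {1, 3, 6}  B5 = {1, 2, 3}  B6 = {1, 2, 7}  B7 = {1, 6, 8}
Tree: B1–B2, B1–B3, B1–B4, B1–B5, B5–B6, B4–B7
Every bag has size at most 3, so the width is 3 − 1 = 2 and tw(G) ≤ 2. On the other hand G contains the 3-clique {1, 6, 8}. A clique must lie in a single bag of any decomposition, so no decomposition can have width below 2. Combining the bounds, tw(G) = 2.

2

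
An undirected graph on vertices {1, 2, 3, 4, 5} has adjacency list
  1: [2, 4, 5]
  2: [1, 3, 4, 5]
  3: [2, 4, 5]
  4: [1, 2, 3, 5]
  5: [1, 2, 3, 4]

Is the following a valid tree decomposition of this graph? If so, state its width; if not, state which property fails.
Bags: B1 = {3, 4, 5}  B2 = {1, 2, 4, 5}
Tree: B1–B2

No — edge (2,3) lies in no bag.

A tree decomposition must satisfy three properties: every vertex lies in some bag; for every edge, both endpoints lie together in some bag; and for every vertex, the bags containing it form a connected subtree. Here edge (2,3) lies in no bag, so the decomposition is invalid.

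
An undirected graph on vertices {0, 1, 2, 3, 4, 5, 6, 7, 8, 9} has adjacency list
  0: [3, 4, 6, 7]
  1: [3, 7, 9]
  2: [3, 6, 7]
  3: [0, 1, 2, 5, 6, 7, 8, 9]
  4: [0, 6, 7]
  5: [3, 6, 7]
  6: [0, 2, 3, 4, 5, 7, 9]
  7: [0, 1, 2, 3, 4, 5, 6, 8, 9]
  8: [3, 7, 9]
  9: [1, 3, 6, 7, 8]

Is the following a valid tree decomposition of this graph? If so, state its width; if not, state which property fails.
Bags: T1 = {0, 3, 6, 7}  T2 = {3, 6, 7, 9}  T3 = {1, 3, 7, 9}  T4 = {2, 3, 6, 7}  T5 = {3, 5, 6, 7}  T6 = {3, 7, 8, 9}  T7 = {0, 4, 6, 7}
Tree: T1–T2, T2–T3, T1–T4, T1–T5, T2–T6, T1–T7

Yes; width 3.

Every vertex of G appears in some bag (union = {0, 1, 2, 3, 4, 5, 6, 7, 8, 9}); every edge is covered by a bag; and for each vertex v the set of bags containing v is connected in the bag tree. The decomposition is therefore valid. The largest bag has 4 vertices, so the width is 3.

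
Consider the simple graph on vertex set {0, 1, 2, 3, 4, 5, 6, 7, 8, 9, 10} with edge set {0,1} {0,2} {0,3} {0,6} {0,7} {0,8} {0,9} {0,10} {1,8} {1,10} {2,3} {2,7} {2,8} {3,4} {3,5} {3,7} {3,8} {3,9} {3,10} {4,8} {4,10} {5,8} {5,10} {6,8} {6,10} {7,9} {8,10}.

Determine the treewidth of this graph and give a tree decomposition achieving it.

Treewidth 3.
Bags: B1 = {0, 3, 8, 10}  B2 = {3, 4, 8, 10}  B3 = {0, 2, 3, 8}  B4 = {0, 1, 8, 10}  B5 = {0, 2, 3, 7}  B6 = {0, 6, 8, 10}  B7 = {0, 3, 7, 9}  B8 = {3, 5, 8, 10}
Tree: B1–B2, B1–B3, B1–B4, B3–B5, B1–B6, B5–B7, B1–B8

Every bag has size at most 4, so the width is 4 − 1 = 3 and tw(G) ≤ 3. Conversely, {0, 1, 8, 10} is a clique of size 4, and the vertices of any clique must share a bag in every tree decomposition; so some bag has ≥ 4 vertices and tw(G) ≥ 3. Hence tw(G) = 3 exactly.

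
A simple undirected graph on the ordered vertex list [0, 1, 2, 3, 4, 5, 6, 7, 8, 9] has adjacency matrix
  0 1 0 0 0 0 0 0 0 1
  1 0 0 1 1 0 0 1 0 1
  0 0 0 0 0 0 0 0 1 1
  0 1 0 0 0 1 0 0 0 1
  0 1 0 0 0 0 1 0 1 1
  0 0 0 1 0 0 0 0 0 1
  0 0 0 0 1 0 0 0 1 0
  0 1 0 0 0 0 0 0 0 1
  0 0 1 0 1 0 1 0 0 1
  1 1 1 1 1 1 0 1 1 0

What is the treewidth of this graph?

A width-2 tree decomposition is:
Bags: B1 = {4, 8, 9}  B2 = {1, 4, 9}  B3 = {1, 7, 9}  B4 = {1, 3, 9}  B5 = {4, 6, 8}  B6 = {0, 1, 9}  B7 = {2, 8, 9}  B8 = {3, 5, 9}
Tree: B1–B2, B2–B3, B3–B4, B1–B5, B3–B6, B1–B7, B4–B8
The largest bag has 3 vertices, giving width 2; this decomposition certifies tw(G) ≤ 2. On the other hand G contains the 3-clique {2, 8, 9}. A clique must lie in a single bag of any decomposition, so no decomposition can have width below 2. Hence tw(G) = 2 exactly.

2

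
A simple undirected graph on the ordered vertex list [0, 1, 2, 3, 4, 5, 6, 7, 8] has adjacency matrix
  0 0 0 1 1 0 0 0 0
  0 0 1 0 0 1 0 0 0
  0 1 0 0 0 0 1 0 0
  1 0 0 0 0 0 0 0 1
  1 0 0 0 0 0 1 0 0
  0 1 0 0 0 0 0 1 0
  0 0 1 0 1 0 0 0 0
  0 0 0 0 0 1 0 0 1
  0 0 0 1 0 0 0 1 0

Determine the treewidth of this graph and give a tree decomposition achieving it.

Every bag has size at most 3, so the width is 3 − 1 = 2 and tw(G) ≤ 2. The edges 3–8–7–5–1–2–6–4–0–3 form a cycle, so G is not a tree and its treewidth is at least 2. Combining the bounds, tw(G) = 2.

Treewidth 2.
One such decomposition:
Bags: B1 = {3, 7, 8}  B2 = {3, 5, 7}  B3 = {1, 3, 5}  B4 = {1, 2, 3}  B5 = {2, 3, 6}  B6 = {3, 4, 6}  B7 = {0, 3, 4}
Tree: B1–B2, B2–B3, B3–B4, B4–B5, B5–B6, B6–B7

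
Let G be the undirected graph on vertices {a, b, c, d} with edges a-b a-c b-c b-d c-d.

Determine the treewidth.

2

A width-2 tree decomposition is:
Bags: B1 = {a, b, c}  B2 = {b, c, d}
Tree: B1–B2
The largest bag has 3 vertices, giving width 2; this decomposition certifies tw(G) ≤ 2. For the lower bound, the 3 vertices {b, c, d} are pairwise adjacent, and any tree decomposition puts a clique entirely inside one bag — forcing width ≥ 2. The upper and lower bounds meet at 2, so that is the treewidth.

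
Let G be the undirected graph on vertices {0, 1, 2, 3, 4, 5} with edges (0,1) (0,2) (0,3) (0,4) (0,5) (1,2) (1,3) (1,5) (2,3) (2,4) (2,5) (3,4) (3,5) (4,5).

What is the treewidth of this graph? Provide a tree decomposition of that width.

The largest bag has 5 vertices, giving width 4; this decomposition certifies tw(G) ≤ 4. For the lower bound, the 5 vertices {0, 1, 2, 3, 5} are pairwise adjacent, and any tree decomposition puts a clique entirely inside one bag — forcing width ≥ 4. Combining the bounds, tw(G) = 4.

Treewidth 4.
Bags: B1 = {0, 2, 3, 4, 5}  B2 = {0, 1, 2, 3, 5}
Tree: B1–B2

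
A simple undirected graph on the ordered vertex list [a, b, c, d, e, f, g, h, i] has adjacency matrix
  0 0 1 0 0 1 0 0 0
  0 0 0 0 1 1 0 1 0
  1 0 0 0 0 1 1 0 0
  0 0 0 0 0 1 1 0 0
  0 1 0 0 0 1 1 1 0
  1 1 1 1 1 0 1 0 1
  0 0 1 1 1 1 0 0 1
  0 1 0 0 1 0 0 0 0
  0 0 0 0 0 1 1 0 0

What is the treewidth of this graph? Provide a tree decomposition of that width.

Every bag has size at most 3, so the width is 3 − 1 = 2 and tw(G) ≤ 2. On the other hand G contains the 3-clique {b, e, h}. A clique must lie in a single bag of any decomposition, so no decomposition can have width below 2. Combining the bounds, tw(G) = 2.

Treewidth 2.
Bags: B1 = {c, f, g}  B2 = {f, g, i}  B3 = {a, c, f}  B4 = {e, f, g}  B5 = {d, f, g}  B6 = {b, e, f}  B7 = {b, e, h}
Tree: B1–B2, B1–B3, B2–B4, B4–B5, B4–B6, B6–B7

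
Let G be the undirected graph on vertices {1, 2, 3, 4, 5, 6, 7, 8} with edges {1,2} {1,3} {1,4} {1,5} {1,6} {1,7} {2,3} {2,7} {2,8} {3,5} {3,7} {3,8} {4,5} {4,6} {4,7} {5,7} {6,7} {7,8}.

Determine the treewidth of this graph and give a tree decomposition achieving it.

Every bag has size at most 4, so the width is 4 − 1 = 3 and tw(G) ≤ 3. Conversely, {2, 3, 7, 8} is a clique of size 4, and the vertices of any clique must share a bag in every tree decomposition; so some bag has ≥ 4 vertices and tw(G) ≥ 3. Therefore the treewidth is 3.

Treewidth 3.
One such decomposition:
Bags: B1 = {1, 3, 5, 7}  B2 = {1, 2, 3, 7}  B3 = {1, 4, 5, 7}  B4 = {2, 3, 7, 8}  B5 = {1, 4, 6, 7}
Tree: B1–B2, B1–B3, B2–B4, B3–B5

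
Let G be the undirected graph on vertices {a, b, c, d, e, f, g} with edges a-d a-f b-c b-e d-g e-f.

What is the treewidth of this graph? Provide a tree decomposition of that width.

The largest bag has 2 vertices, giving width 1; this decomposition certifies tw(G) ≤ 1. G has an edge, so its treewidth is at least 1. The upper and lower bounds meet at 1, so that is the treewidth.

Treewidth 1.
One optimal decomposition is:
Bags: B1 = {b, c}  B2 = {b, e}  B3 = {e, f}  B4 = {a, f}  B5 = {a, d}  B6 = {d, g}
Tree: B1–B2, B2–B3, B3–B4, B4–B5, B5–B6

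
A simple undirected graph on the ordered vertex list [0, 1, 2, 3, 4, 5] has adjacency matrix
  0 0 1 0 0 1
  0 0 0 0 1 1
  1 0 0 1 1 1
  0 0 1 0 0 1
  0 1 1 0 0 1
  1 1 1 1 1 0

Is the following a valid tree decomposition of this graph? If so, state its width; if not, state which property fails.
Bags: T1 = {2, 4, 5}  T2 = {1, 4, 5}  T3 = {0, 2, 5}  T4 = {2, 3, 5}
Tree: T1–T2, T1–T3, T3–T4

Vertex coverage: the bags together contain {0, 1, 2, 3, 4, 5}, the full vertex set. Edge coverage: each edge of G has both endpoints in at least one bag. Running intersection: for every vertex, the bags containing it form a connected subtree. All three properties hold, so this is a valid tree decomposition of width max|bag| − 1 = 2, and hence tw(G) ≤ 2.

Yes; width 2.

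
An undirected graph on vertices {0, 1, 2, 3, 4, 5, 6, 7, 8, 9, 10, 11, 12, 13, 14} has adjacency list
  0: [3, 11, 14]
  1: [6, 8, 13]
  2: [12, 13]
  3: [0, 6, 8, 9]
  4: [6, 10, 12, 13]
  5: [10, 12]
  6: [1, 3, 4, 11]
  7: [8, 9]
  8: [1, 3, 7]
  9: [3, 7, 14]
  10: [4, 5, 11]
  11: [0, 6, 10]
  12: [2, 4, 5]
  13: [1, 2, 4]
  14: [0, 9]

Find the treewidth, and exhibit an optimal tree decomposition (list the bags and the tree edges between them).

Treewidth 3.
Bags: B1 = {2, 5, 12, 13}  B2 = {4, 5, 12, 13}  B3 = {4, 5, 10, 13}  B4 = {1, 4, 10, 13}  B5 = {1, 4, 6, 10}  B6 = {1, 6, 10, 11}  B7 = {1, 6, 8, 11}  B8 = {3, 6, 8, 11}  B9 = {0, 3, 8, 11}  B10 = {0, 3, 7, 8}  B11 = {0, 3, 7, 9}  B12 = {0, 7, 9, 14}
Tree: B1–B2, B2–B3, B3–B4, B4–B5, B5–B6, B6–B7, B7–B8, B8–B9, B9–B10, B10–B11, B11–B12

Every bag has size at most 4, so the width is 4 − 1 = 3 and tw(G) ≤ 3. For the lower bound: the 4 vertex sets {2,5,12}, {13}, {4}, {1,6,10,11} are disjoint, each induces a connected subgraph, and every pair is joined by at least one edge of G. Contracting each set to a single vertex therefore yields K_{4} as a minor, and since treewidth is minor-monotone, tw(G) ≥ tw(K_{4}) = 3. Therefore the treewidth is 3.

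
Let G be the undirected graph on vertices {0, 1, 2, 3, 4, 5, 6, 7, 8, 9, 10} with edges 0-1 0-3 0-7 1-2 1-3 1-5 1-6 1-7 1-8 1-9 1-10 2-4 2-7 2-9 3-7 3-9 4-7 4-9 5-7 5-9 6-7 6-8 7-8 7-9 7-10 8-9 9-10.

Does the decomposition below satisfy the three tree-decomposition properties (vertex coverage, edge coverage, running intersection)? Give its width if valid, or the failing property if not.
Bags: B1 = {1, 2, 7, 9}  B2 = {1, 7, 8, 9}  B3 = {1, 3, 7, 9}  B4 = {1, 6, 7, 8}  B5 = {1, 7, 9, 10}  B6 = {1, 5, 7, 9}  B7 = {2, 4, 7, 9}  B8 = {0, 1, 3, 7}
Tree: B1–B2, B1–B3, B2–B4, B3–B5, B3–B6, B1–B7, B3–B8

Yes; width 3.

Vertex coverage: the bags together contain {0, 1, 2, 3, 4, 5, 6, 7, 8, 9, 10}, the full vertex set. Edge coverage: each edge of G has both endpoints in at least one bag. Running intersection: for every vertex, the bags containing it form a connected subtree. All three properties hold, so this is a valid tree decomposition of width max|bag| − 1 = 3, and hence tw(G) ≤ 3.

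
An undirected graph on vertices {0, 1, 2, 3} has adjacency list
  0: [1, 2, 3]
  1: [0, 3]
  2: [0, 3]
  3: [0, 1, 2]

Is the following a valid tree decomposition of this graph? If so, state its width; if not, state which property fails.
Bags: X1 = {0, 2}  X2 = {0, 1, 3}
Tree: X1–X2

No — edge (3,2) lies in no bag.

A tree decomposition must satisfy three properties: every vertex lies in some bag; for every edge, both endpoints lie together in some bag; and for every vertex, the bags containing it form a connected subtree. Here edge (3,2) lies in no bag, so the decomposition is invalid.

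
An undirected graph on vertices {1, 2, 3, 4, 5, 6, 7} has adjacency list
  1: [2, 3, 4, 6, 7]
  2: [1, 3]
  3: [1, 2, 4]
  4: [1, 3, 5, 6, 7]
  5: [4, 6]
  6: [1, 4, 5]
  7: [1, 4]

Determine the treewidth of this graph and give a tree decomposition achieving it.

Treewidth 2.
One optimal decomposition is:
Bags: B1 = {1, 2, 3}  B2 = {1, 3, 4}  B3 = {1, 4, 6}  B4 = {4, 5, 6}  B5 = {1, 4, 7}
Tree: B1–B2, B2–B3, B3–B4, B3–B5

Each bag holds 3 vertices, so the decomposition has width 2, which upper-bounds the treewidth. For the lower bound, the 3 vertices {1, 2, 3} are pairwise adjacent, and any tree decomposition puts a clique entirely inside one bag — forcing width ≥ 2. Hence tw(G) = 2 exactly.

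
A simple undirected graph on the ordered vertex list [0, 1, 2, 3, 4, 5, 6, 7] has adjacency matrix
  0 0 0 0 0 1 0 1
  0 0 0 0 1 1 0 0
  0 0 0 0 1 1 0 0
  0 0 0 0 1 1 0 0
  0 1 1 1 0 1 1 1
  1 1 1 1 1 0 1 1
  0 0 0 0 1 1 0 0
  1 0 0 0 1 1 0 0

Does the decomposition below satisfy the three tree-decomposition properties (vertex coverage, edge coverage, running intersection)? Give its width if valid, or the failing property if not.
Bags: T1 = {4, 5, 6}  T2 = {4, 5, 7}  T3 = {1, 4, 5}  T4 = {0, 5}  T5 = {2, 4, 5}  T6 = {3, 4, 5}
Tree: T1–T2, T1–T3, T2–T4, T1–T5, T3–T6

A tree decomposition must satisfy three properties: every vertex lies in some bag; for every edge, both endpoints lie together in some bag; and for every vertex, the bags containing it form a connected subtree. Here edge (7,0) lies in no bag, so the decomposition is invalid.

No — edge (7,0) lies in no bag.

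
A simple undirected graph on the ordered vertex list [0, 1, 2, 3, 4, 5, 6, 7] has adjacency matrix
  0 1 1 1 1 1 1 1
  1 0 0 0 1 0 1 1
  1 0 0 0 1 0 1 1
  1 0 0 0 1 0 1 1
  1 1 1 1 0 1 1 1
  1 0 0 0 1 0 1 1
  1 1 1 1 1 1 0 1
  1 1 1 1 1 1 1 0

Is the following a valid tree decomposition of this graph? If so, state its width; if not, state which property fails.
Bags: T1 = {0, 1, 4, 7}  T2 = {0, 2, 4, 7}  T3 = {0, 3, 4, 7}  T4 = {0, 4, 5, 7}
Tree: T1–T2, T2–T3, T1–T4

No — vertex 6 appears in no bag.

A tree decomposition must satisfy three properties: every vertex lies in some bag; for every edge, both endpoints lie together in some bag; and for every vertex, the bags containing it form a connected subtree. Here vertex 6 appears in no bag, so the decomposition is invalid.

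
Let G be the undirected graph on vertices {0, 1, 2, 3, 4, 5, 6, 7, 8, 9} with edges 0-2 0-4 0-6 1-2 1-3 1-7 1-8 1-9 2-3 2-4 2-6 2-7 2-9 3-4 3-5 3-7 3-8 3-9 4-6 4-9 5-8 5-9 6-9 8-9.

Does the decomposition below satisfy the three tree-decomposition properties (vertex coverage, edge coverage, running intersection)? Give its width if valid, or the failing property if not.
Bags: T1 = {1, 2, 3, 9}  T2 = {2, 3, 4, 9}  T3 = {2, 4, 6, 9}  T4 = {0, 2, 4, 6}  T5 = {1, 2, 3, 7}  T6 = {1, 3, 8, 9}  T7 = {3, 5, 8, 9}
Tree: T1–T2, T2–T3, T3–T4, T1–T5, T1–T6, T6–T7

Yes; width 3.

Checking the three conditions: (i) the bags cover all of {0, 1, 2, 3, 4, 5, 6, 7, 8, 9}; (ii) for each edge, some bag contains both endpoints; (iii) the bags containing any fixed vertex form a subtree. All hold, so the decomposition is valid with width 4 − 1 = 3.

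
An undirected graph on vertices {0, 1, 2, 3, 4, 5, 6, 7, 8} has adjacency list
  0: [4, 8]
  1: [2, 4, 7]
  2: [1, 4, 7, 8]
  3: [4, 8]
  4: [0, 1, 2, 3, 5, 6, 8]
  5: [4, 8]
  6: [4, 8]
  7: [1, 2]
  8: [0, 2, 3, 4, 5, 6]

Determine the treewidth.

2

A width-2 tree decomposition is:
Bags: B1 = {2, 4, 8}  B2 = {1, 2, 4}  B3 = {0, 4, 8}  B4 = {4, 6, 8}  B5 = {4, 5, 8}  B6 = {1, 2, 7}  B7 = {3, 4, 8}
Tree: B1–B2, B1–B3, B3–B4, B4–B5, B2–B6, B4–B7
The largest bag has 3 vertices, giving width 2; this decomposition certifies tw(G) ≤ 2. On the other hand G contains the 3-clique {0, 4, 8}. A clique must lie in a single bag of any decomposition, so no decomposition can have width below 2. Combining the bounds, tw(G) = 2.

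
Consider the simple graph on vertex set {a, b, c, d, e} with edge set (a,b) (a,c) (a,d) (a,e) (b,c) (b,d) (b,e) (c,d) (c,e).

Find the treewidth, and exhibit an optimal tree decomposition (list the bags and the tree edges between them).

Treewidth 3.
One optimal decomposition is:
Bags: B1 = {a, b, c, e}  B2 = {a, b, c, d}
Tree: B1–B2

The largest bag has 4 vertices, giving width 3; this decomposition certifies tw(G) ≤ 3. On the other hand G contains the 4-clique {a, b, c, d}. A clique must lie in a single bag of any decomposition, so no decomposition can have width below 3. Combining the bounds, tw(G) = 3.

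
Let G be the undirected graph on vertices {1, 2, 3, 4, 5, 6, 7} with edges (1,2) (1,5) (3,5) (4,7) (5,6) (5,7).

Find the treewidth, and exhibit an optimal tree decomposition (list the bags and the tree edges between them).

Every bag has size at most 2, so the width is 2 − 1 = 1 and tw(G) ≤ 1. Since G has at least one edge (e.g. 5–7), it is not an edgeless graph, so tw(G) ≥ 1. The upper and lower bounds meet at 1, so that is the treewidth.

Treewidth 1.
One such decomposition:
Bags: B1 = {5, 7}  B2 = {3, 5}  B3 = {5, 6}  B4 = {1, 5}  B5 = {1, 2}  B6 = {4, 7}
Tree: B1–B2, B2–B3, B3–B4, B4–B5, B1–B6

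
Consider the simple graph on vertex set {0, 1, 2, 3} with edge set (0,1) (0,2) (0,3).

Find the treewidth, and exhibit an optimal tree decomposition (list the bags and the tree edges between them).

Treewidth 1.
Bags: B1 = {0, 3}  B2 = {0, 1}  B3 = {0, 2}
Tree: B1–B2, B2–B3

The largest bag has 2 vertices, giving width 1; this decomposition certifies tw(G) ≤ 1. Since G has at least one edge (e.g. 3–0), it is not an edgeless graph, so tw(G) ≥ 1. Hence tw(G) = 1 exactly.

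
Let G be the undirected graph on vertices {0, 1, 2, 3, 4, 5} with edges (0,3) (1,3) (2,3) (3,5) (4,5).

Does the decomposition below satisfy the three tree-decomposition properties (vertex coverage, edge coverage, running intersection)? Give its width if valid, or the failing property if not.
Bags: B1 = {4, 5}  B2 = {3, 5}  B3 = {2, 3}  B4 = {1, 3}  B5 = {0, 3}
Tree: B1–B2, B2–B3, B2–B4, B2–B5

Vertex coverage: the bags together contain {0, 1, 2, 3, 4, 5}, the full vertex set. Edge coverage: each edge of G has both endpoints in at least one bag. Running intersection: for every vertex, the bags containing it form a connected subtree. All three properties hold, so this is a valid tree decomposition of width max|bag| − 1 = 1, and hence tw(G) ≤ 1.

Yes; width 1.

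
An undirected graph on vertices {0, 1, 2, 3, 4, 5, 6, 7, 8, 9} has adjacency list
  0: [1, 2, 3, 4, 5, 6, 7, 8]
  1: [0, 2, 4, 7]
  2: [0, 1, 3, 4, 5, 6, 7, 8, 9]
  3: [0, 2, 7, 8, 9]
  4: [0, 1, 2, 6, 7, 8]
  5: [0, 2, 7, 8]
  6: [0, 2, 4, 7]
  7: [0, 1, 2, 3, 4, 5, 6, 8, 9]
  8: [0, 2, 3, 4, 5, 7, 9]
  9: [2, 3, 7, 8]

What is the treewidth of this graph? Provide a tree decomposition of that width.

Every bag has size at most 5, so the width is 5 − 1 = 4 and tw(G) ≤ 4. Conversely, {0, 2, 3, 7, 8} is a clique of size 5, and the vertices of any clique must share a bag in every tree decomposition; so some bag has ≥ 5 vertices and tw(G) ≥ 4. Hence tw(G) = 4 exactly.

Treewidth 4.
One such decomposition:
Bags: B1 = {0, 2, 5, 7, 8}  B2 = {0, 2, 4, 7, 8}  B3 = {0, 1, 2, 4, 7}  B4 = {0, 2, 4, 6, 7}  B5 = {0, 2, 3, 7, 8}  B6 = {2, 3, 7, 8, 9}
Tree: B1–B2, B2–B3, B3–B4, B2–B5, B5–B6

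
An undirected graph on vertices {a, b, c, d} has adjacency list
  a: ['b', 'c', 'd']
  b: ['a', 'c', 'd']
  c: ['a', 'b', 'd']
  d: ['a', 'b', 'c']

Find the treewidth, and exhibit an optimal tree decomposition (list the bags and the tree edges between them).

With just one bag of size 4, the width is 4 − 1 = 3, so tw(G) ≤ 3. On the other hand G contains the 4-clique {a, b, c, d}. A clique must lie in a single bag of any decomposition, so no decomposition can have width below 3. Therefore the treewidth is 3.

Treewidth 3.
One optimal decomposition is:
Bags: B1 = {a, b, c, d}
Tree: (single bag)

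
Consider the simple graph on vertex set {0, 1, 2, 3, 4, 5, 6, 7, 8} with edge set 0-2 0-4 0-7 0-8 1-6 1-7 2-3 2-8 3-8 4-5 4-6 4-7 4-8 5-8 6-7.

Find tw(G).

A width-2 tree decomposition is:
Bags: B1 = {0, 2, 8}  B2 = {0, 4, 8}  B3 = {4, 5, 8}  B4 = {0, 4, 7}  B5 = {2, 3, 8}  B6 = {4, 6, 7}  B7 = {1, 6, 7}
Tree: B1–B2, B2–B3, B2–B4, B1–B5, B4–B6, B6–B7
Every bag has size at most 3, so the width is 3 − 1 = 2 and tw(G) ≤ 2. On the other hand G contains the 3-clique {1, 6, 7}. A clique must lie in a single bag of any decomposition, so no decomposition can have width below 2. The upper and lower bounds meet at 2, so that is the treewidth.

2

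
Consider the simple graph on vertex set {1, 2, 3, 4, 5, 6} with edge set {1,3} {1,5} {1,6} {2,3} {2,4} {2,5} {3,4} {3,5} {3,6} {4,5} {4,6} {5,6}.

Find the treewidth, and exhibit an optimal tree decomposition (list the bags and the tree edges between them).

Treewidth 3.
Bags: B1 = {3, 4, 5, 6}  B2 = {2, 3, 4, 5}  B3 = {1, 3, 5, 6}
Tree: B1–B2, B1–B3

Each bag holds 4 vertices, so the decomposition has width 3, which upper-bounds the treewidth. Conversely, {1, 3, 5, 6} is a clique of size 4, and the vertices of any clique must share a bag in every tree decomposition; so some bag has ≥ 4 vertices and tw(G) ≥ 3. Combining the bounds, tw(G) = 3.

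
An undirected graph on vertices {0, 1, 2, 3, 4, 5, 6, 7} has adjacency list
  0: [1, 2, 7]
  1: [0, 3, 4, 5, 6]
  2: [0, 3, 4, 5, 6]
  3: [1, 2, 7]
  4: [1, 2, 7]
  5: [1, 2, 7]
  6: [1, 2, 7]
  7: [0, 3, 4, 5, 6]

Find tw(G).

A width-3 tree decomposition is:
Bags: B1 = {1, 2, 4, 7}  B2 = {1, 2, 5, 7}  B3 = {1, 2, 6, 7}  B4 = {1, 2, 3, 7}  B5 = {0, 1, 2, 7}
Tree: B1–B2, B2–B3, B3–B4, B4–B5
Each bag holds 4 vertices, so the decomposition has width 3, which upper-bounds the treewidth. For the lower bound: the 4 vertex sets {2,4}, {1,5}, {7}, {6} are disjoint, each induces a connected subgraph, and every pair is joined by at least one edge of G. Contracting each set to a single vertex therefore yields K_{4} as a minor, and since treewidth is minor-monotone, tw(G) ≥ tw(K_{4}) = 3. Combining the bounds, tw(G) = 3.

3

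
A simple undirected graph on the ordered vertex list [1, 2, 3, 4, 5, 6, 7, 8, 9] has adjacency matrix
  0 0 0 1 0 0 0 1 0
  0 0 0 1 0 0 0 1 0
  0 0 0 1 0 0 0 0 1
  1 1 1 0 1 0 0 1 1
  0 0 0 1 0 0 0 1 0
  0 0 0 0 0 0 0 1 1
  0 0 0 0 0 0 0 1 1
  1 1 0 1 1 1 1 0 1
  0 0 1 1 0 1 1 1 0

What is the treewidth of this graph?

A width-2 tree decomposition is:
Bags: B1 = {6, 8, 9}  B2 = {4, 8, 9}  B3 = {1, 4, 8}  B4 = {3, 4, 9}  B5 = {2, 4, 8}  B6 = {7, 8, 9}  B7 = {4, 5, 8}
Tree: B1–B2, B2–B3, B2–B4, B2–B5, B2–B6, B5–B7
Each bag holds 3 vertices, so the decomposition has width 2, which upper-bounds the treewidth. Conversely, {1, 4, 8} is a clique of size 3, and the vertices of any clique must share a bag in every tree decomposition; so some bag has ≥ 3 vertices and tw(G) ≥ 2. The upper and lower bounds meet at 2, so that is the treewidth.

2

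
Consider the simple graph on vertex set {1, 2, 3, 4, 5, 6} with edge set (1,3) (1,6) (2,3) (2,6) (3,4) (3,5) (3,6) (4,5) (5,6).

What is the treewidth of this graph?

2

A width-2 tree decomposition is:
Bags: B1 = {3, 4, 5}  B2 = {3, 5, 6}  B3 = {2, 3, 6}  B4 = {1, 3, 6}
Tree: B1–B2, B2–B3, B3–B4
Each bag holds 3 vertices, so the decomposition has width 2, which upper-bounds the treewidth. On the other hand G contains the 3-clique {3, 4, 5}. A clique must lie in a single bag of any decomposition, so no decomposition can have width below 2. Therefore the treewidth is 2.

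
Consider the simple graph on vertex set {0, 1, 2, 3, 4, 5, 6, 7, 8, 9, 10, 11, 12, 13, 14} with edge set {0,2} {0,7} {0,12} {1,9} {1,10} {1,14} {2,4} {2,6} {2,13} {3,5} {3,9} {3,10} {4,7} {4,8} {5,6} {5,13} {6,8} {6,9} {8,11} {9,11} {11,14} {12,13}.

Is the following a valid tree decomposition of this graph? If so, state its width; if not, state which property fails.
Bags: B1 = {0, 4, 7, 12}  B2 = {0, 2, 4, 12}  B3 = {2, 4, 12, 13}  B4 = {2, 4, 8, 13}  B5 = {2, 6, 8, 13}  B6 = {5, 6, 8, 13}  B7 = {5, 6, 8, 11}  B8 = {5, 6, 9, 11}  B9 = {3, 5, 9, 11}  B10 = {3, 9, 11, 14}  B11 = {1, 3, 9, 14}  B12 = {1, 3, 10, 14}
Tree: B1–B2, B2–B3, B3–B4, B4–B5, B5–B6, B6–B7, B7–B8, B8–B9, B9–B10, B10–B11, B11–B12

Checking the three conditions: (i) the bags cover all of {0, 1, 2, 3, 4, 5, 6, 7, 8, 9, 10, 11, 12, 13, 14}; (ii) for each edge, some bag contains both endpoints; (iii) the bags containing any fixed vertex form a subtree. All hold, so the decomposition is valid with width 4 − 1 = 3.

Yes; width 3.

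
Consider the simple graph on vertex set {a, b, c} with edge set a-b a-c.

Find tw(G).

1

A width-1 tree decomposition is:
Bags: B1 = {a, b}  B2 = {a, c}
Tree: B1–B2
The largest bag has 2 vertices, giving width 1; this decomposition certifies tw(G) ≤ 1. G has an edge, so its treewidth is at least 1. Hence tw(G) = 1 exactly.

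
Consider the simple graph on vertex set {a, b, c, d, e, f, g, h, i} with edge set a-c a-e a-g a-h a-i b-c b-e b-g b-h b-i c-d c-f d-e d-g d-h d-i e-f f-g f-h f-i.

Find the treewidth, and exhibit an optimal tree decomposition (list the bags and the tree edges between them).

Treewidth 4.
One such decomposition:
Bags: B1 = {a, b, d, f, i}  B2 = {a, b, d, f, g}  B3 = {a, b, c, d, f}  B4 = {a, b, d, e, f}  B5 = {a, b, d, f, h}
Tree: B1–B2, B2–B3, B3–B4, B4–B5

Every bag has size at most 5, so the width is 5 − 1 = 4 and tw(G) ≤ 4. For the lower bound: the 5 vertex sets {f,i}, {a,g}, {b,c}, {d}, {e} are disjoint, each induces a connected subgraph, and every pair is joined by at least one edge of G. Contracting each set to a single vertex therefore yields K_{5} as a minor, and since treewidth is minor-monotone, tw(G) ≥ tw(K_{5}) = 4. The upper and lower bounds meet at 4, so that is the treewidth.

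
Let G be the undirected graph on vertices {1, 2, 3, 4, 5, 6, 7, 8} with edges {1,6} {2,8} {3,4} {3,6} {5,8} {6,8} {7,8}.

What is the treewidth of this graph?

1

A width-1 tree decomposition is:
Bags: B1 = {6, 8}  B2 = {2, 8}  B3 = {5, 8}  B4 = {3, 6}  B5 = {1, 6}  B6 = {7, 8}  B7 = {3, 4}
Tree: B1–B2, B2–B3, B1–B4, B4–B5, B1–B6, B4–B7
Each bag holds 2 vertices, so the decomposition has width 1, which upper-bounds the treewidth. G has an edge, so its treewidth is at least 1. Hence tw(G) = 1 exactly.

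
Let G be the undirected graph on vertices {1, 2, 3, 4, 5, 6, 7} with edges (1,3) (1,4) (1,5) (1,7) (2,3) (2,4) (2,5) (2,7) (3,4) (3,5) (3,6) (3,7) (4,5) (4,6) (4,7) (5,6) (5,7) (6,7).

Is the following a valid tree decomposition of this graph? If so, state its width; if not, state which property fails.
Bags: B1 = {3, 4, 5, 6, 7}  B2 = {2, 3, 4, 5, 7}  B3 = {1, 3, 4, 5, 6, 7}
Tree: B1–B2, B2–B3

No — bags containing vertex 6 are not connected in the tree.

A tree decomposition must satisfy three properties: every vertex lies in some bag; for every edge, both endpoints lie together in some bag; and for every vertex, the bags containing it form a connected subtree. Here bags containing vertex 6 are not connected in the tree, so the decomposition is invalid.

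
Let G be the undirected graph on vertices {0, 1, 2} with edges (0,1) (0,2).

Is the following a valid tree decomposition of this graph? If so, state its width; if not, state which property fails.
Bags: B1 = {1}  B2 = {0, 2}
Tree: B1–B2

No — edge (0,1) lies in no bag.

A tree decomposition must satisfy three properties: every vertex lies in some bag; for every edge, both endpoints lie together in some bag; and for every vertex, the bags containing it form a connected subtree. Here edge (0,1) lies in no bag, so the decomposition is invalid.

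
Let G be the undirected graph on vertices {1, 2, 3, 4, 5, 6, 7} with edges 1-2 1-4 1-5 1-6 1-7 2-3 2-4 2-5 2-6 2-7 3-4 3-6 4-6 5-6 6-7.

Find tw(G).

A width-3 tree decomposition is:
Bags: B1 = {1, 2, 6, 7}  B2 = {1, 2, 4, 6}  B3 = {2, 3, 4, 6}  B4 = {1, 2, 5, 6}
Tree: B1–B2, B2–B3, B2–B4
Every bag has size at most 4, so the width is 4 − 1 = 3 and tw(G) ≤ 3. For the lower bound, the 4 vertices {1, 2, 4, 6} are pairwise adjacent, and any tree decomposition puts a clique entirely inside one bag — forcing width ≥ 3. The upper and lower bounds meet at 3, so that is the treewidth.

3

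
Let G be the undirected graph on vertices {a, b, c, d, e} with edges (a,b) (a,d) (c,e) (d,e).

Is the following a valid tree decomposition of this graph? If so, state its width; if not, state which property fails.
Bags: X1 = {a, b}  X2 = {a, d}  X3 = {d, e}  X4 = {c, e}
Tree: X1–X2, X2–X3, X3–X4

Vertex coverage: the bags together contain {a, b, c, d, e}, the full vertex set. Edge coverage: each edge of G has both endpoints in at least one bag. Running intersection: for every vertex, the bags containing it form a connected subtree. All three properties hold, so this is a valid tree decomposition of width max|bag| − 1 = 1, and hence tw(G) ≤ 1.

Yes; width 1.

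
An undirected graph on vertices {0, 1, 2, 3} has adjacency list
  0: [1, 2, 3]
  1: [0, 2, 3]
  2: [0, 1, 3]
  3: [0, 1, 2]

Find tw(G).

3

A width-3 tree decomposition is:
Bags: B1 = {0, 1, 2, 3}
Tree: (single bag)
A single bag containing all 4 vertices is trivially a valid decomposition of width 3. For the lower bound, the 4 vertices {0, 1, 2, 3} are pairwise adjacent, and any tree decomposition puts a clique entirely inside one bag — forcing width ≥ 3. Therefore the treewidth is 3.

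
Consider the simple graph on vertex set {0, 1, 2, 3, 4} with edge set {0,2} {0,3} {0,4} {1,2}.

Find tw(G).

A width-1 tree decomposition is:
Bags: B1 = {0, 3}  B2 = {0, 4}  B3 = {0, 2}  B4 = {1, 2}
Tree: B1–B2, B2–B3, B3–B4
Every bag has size at most 2, so the width is 2 − 1 = 1 and tw(G) ≤ 1. Any graph with an edge has treewidth ≥ 1, and G has the edge 0–3. Therefore the treewidth is 1.

1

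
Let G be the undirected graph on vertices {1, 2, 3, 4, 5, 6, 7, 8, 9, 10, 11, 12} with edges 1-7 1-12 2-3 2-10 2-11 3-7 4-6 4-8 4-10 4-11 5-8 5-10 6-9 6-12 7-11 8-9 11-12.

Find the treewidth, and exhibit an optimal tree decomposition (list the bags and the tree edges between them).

Treewidth 3.
Bags: B1 = {1, 2, 3, 7}  B2 = {1, 2, 7, 11}  B3 = {1, 2, 11, 12}  B4 = {2, 10, 11, 12}  B5 = {4, 10, 11, 12}  B6 = {4, 6, 10, 12}  B7 = {4, 5, 6, 10}  B8 = {4, 5, 6, 8}  B9 = {5, 6, 8, 9}
Tree: B1–B2, B2–B3, B3–B4, B4–B5, B5–B6, B6–B7, B7–B8, B8–B9

Each bag holds 4 vertices, so the decomposition has width 3, which upper-bounds the treewidth. For the lower bound: the 4 vertex sets {1,3,7}, {2}, {11}, {4,6,10,12} are disjoint, each induces a connected subgraph, and every pair is joined by at least one edge of G. Contracting each set to a single vertex therefore yields K_{4} as a minor, and since treewidth is minor-monotone, tw(G) ≥ tw(K_{4}) = 3. Hence tw(G) = 3 exactly.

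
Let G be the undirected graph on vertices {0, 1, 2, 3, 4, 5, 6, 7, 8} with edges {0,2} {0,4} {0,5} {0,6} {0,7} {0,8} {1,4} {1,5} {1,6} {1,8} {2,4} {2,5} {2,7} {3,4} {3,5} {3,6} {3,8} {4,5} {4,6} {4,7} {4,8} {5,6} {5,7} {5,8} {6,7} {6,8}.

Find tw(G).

4

A width-4 tree decomposition is:
Bags: B1 = {0, 4, 5, 6, 8}  B2 = {3, 4, 5, 6, 8}  B3 = {1, 4, 5, 6, 8}  B4 = {0, 4, 5, 6, 7}  B5 = {0, 2, 4, 5, 7}
Tree: B1–B2, B2–B3, B1–B4, B4–B5
Each bag holds 5 vertices, so the decomposition has width 4, which upper-bounds the treewidth. On the other hand G contains the 5-clique {0, 2, 4, 5, 7}. A clique must lie in a single bag of any decomposition, so no decomposition can have width below 4. The upper and lower bounds meet at 4, so that is the treewidth.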